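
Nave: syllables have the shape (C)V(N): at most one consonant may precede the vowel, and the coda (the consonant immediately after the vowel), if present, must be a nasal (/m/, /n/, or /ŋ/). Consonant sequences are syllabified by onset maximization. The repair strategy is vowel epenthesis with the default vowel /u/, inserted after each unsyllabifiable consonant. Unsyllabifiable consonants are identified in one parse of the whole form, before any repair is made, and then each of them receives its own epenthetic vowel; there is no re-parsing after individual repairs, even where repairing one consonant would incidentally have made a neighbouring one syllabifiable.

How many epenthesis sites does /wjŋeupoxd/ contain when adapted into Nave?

4

The unsyllabifiable consonants are /w/, /j/, /x/, /d/; each receives one epenthetic vowel.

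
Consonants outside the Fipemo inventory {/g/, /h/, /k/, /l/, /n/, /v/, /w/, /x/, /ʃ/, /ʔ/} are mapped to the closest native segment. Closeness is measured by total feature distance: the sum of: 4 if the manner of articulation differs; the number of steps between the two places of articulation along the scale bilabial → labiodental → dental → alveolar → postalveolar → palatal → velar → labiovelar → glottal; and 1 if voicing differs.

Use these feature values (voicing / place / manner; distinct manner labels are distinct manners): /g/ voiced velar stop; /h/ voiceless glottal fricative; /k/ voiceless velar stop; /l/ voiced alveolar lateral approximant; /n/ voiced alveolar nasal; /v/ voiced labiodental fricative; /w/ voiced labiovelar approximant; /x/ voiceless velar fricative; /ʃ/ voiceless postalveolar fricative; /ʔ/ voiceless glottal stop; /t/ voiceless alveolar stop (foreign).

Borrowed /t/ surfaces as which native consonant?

k

/k/ is closest: same manner (stop), place distance 3 (alveolar→velar), same voicing; total 3. Next closest is /g/ at distance 4.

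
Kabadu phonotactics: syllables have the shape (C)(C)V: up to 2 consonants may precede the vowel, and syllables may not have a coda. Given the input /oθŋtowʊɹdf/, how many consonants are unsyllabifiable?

4

The consonants /θ/, /ɹ/, /d/, /f/ cannot be parsed into a legal (C)(C)V syllable (no codas are permitted; onsets may contain at most 2 consonants).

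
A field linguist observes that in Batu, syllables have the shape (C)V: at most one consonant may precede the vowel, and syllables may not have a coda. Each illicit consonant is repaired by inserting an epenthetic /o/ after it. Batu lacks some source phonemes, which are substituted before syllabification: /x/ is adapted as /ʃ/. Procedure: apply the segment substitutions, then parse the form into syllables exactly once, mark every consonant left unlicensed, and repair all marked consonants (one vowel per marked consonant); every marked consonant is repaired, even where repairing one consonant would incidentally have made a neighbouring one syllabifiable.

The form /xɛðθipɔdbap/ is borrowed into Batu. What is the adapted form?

Substitution: /x/ → /ʃ/, giving /ʃɛðθipɔdbap/.
Under (C)V, the unsyllabifiable consonants are /ð/, /d/, /p/ (no codas are permitted; onsets are limited to one consonant).
Epenthesis after each stranded consonant: /ð/ → /ðo/, /d/ → /do/, /p/ → /po/.

ʃɛðoθipɔdobapo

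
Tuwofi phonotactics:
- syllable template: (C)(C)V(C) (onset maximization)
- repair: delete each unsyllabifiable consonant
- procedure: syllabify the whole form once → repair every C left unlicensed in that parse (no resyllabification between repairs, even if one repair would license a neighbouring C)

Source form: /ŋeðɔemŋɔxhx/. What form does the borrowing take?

ŋeðɔemŋɔx

Under (C)(C)V(C), the unsyllabifiable consonants are /h/, /x/ (at most one coda consonant is licensed; onsets may contain at most 2 consonants).
Deleting the stranded consonants removes /h/, /x/.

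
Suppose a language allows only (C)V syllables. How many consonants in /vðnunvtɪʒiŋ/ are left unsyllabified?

5

Under (C)V, the unsyllabifiable consonants are /v/, /ð/, /n/, /v/, /ŋ/ (no codas are permitted; onsets are limited to one consonant).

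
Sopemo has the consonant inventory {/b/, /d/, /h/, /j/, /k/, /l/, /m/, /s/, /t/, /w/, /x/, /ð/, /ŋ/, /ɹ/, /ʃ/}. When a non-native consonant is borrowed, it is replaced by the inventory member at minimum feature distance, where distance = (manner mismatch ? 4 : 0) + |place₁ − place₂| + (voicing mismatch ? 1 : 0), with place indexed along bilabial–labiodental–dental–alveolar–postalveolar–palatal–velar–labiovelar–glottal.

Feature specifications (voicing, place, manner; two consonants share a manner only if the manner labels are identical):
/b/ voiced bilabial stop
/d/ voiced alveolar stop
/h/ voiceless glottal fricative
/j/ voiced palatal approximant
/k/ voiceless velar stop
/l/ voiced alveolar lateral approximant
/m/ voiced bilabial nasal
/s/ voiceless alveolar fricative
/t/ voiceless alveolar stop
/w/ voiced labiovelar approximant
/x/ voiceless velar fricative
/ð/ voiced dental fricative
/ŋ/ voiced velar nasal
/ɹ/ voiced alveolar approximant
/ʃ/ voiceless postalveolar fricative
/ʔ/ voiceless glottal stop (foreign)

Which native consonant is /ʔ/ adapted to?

/k/ is closest: same manner (stop), place distance 2 (glottal→velar), same voicing; total 2. Next closest is /h/ at distance 4.

k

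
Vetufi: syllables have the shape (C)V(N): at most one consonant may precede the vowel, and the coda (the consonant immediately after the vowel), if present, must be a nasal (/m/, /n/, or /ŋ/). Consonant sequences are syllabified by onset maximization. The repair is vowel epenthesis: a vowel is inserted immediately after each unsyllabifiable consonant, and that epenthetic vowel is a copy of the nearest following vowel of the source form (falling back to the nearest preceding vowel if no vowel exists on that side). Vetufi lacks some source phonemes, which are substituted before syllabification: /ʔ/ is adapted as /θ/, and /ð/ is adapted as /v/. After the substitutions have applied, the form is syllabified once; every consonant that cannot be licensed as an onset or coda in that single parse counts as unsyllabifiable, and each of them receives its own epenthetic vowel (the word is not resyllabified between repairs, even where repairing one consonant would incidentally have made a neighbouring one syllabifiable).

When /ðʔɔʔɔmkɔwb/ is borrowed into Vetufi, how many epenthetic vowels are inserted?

After substitution the input is /vθɔθɔmkɔwb/.
The unsyllabifiable consonants are /v/, /w/, /b/; each receives one epenthetic vowel.

3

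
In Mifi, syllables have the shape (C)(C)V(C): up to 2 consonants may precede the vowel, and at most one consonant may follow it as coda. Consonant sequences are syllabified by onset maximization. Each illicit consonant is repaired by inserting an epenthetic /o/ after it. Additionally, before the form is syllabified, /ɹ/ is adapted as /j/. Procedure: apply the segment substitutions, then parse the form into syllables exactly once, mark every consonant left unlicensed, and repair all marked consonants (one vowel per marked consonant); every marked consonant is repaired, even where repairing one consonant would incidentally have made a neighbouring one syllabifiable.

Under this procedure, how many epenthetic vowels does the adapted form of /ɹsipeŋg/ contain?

1

After substitution the input is /jsipeŋg/.
The unsyllabifiable consonants are /g/; each receives one epenthetic vowel.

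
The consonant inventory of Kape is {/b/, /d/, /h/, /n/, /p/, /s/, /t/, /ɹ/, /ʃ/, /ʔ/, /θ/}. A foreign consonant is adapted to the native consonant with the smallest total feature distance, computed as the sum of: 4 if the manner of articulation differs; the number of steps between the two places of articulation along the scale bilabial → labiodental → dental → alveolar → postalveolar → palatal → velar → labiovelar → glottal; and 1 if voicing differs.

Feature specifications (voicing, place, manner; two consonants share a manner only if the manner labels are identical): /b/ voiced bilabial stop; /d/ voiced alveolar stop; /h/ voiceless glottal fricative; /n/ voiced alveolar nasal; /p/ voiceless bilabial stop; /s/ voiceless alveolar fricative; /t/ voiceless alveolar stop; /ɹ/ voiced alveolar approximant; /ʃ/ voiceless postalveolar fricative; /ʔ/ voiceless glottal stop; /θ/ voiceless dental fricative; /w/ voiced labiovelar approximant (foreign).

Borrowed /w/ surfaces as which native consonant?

ɹ

/ɹ/ is closest: same manner (approximant), place distance 4 (labiovelar→alveolar), same voicing; total 4. Next closest is /h/ at distance 6.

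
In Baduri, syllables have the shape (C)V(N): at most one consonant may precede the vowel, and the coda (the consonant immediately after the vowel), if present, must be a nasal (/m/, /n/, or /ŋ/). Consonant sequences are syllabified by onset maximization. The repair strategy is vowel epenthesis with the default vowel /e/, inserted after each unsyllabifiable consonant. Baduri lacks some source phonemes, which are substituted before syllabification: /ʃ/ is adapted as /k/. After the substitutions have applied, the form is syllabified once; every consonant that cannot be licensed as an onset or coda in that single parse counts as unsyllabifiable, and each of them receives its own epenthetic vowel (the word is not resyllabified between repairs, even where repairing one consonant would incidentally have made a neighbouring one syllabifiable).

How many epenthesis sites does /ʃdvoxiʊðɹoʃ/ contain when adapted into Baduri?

4

After substitution the input is /kdvoxiʊðɹok/.
The unsyllabifiable consonants are /k/, /d/, /ð/, /k/; each receives one epenthetic vowel.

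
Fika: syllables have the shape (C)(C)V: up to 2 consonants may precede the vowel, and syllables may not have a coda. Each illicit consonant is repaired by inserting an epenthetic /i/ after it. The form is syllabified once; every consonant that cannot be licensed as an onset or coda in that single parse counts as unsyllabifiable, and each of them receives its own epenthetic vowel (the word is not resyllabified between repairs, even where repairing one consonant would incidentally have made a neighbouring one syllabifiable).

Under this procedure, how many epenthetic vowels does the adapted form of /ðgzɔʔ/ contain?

2

The unsyllabifiable consonants are /ð/, /ʔ/; each receives one epenthetic vowel.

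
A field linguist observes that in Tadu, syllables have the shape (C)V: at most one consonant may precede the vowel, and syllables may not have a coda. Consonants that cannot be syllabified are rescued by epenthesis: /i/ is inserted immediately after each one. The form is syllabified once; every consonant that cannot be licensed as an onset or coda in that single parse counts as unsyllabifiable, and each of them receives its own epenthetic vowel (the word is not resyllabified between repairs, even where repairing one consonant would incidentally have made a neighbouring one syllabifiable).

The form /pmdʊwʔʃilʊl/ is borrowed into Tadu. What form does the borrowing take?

pimidʊwiʔiʃilʊli

The consonants /p/, /m/, /w/, /ʔ/, /l/ cannot be parsed into a legal (C)V syllable (no codas are permitted; onsets are limited to one consonant).
Inserting the epenthetic vowel yields /p/ → /pi/, /m/ → /mi/, /w/ → /wi/, /ʔ/ → /ʔi/, /l/ → /li/.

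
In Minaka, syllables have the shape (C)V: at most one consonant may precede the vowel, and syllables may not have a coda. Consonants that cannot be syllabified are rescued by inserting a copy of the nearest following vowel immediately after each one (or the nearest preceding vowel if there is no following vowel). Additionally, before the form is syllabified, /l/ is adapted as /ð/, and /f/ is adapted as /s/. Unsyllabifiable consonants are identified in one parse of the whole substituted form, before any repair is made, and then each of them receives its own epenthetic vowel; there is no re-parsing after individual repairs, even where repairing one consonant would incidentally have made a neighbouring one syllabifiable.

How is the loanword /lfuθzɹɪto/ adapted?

Substitution: /l/ → /ð/, /f/ → /s/, giving /ðsuθzɹɪto/.
Syllabifying with onset maximization leaves /ð/, /θ/, /z/ stranded (no codas are permitted; onsets are limited to one consonant).
Each unlicensed consonant becomes the onset of a new syllable: /ð/ → /ðu/, /θ/ → /θɪ/, /z/ → /zɪ/.

ðusuθɪzɪɹɪto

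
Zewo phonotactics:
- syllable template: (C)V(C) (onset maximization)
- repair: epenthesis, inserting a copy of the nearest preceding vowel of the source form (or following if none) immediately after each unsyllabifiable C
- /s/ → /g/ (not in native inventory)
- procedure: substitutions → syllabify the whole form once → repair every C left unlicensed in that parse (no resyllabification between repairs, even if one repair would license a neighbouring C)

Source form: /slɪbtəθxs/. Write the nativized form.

gɪlɪbtəθxəgə

Substitution: /s/ → /g/, giving /glɪbtəθxg/.
Under (C)V(C), the unsyllabifiable consonants are /g/, /x/, /g/ (at most one coda consonant is licensed; onsets are limited to one consonant).
Epenthesis after each stranded consonant: /g/ → /gɪ/, /x/ → /xə/, /g/ → /gə/.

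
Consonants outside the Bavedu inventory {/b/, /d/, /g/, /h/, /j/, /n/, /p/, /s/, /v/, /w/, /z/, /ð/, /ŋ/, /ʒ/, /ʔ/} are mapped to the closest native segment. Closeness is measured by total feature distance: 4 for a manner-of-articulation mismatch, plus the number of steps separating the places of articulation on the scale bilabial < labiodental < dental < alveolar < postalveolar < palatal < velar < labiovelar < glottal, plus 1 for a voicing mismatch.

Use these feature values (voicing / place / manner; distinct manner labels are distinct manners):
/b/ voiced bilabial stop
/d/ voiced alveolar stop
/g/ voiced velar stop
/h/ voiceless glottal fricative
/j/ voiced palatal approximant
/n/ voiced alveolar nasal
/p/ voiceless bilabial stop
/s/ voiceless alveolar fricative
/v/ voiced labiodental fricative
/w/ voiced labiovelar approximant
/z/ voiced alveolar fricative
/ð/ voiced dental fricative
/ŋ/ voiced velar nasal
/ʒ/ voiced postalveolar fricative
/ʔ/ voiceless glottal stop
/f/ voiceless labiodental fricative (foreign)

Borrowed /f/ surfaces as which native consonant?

/v/ is closest: same manner (fricative), place distance 0 (labiodental→labiodental), voicing differs (+1); total 1. Next closest is /s/ at distance 2.

v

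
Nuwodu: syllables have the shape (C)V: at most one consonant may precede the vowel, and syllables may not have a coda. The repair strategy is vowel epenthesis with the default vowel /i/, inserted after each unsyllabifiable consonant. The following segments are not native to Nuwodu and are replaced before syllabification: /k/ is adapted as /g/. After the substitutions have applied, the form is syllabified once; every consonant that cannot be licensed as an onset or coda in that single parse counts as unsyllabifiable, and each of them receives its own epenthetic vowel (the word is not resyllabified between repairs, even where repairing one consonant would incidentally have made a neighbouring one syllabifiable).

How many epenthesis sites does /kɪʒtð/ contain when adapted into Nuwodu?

After substitution the input is /gɪʒtð/.
The unsyllabifiable consonants are /ʒ/, /t/, /ð/; each receives one epenthetic vowel.

3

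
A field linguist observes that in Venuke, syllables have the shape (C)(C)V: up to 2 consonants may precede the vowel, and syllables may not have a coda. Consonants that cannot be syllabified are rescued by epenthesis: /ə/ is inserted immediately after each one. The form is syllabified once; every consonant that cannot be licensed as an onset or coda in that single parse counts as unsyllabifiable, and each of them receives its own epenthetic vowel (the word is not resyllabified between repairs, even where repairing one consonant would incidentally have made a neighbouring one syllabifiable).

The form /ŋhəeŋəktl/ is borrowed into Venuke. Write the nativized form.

ŋhəeŋəkətələ

The consonants /k/, /t/, /l/ cannot be parsed into a legal (C)(C)V syllable (no codas are permitted; onsets may contain at most 2 consonants).
Each unlicensed consonant becomes the onset of a new syllable: /k/ → /kə/, /t/ → /tə/, /l/ → /lə/.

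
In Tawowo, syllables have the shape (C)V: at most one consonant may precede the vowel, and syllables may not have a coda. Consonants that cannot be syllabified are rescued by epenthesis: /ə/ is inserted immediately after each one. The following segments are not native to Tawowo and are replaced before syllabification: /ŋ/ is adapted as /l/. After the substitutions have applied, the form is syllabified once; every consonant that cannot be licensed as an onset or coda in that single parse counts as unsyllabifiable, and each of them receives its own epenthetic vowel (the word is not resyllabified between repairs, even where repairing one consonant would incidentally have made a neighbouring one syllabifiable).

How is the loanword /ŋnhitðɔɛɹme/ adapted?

lənəhitəðɔɛɹəme

Substitution: /ŋ/ → /l/, giving /lnhitðɔɛɹme/.
The consonants /l/, /n/, /t/, /ɹ/ cannot be parsed into a legal (C)V syllable (no codas are permitted; onsets are limited to one consonant).
Epenthesis after each stranded consonant: /l/ → /lə/, /n/ → /nə/, /t/ → /tə/, /ɹ/ → /ɹə/.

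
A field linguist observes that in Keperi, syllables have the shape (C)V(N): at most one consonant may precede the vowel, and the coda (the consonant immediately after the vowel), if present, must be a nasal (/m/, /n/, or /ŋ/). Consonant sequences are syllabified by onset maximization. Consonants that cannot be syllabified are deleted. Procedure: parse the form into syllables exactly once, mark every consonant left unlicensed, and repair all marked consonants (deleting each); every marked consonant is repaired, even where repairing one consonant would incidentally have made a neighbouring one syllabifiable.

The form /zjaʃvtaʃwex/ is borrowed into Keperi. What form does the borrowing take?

Syllabifying with onset maximization leaves /z/, /ʃ/, /v/, /ʃ/, /x/ stranded (only a nasal (/m/, /n/, or /ŋ/) is licensed in coda position; onsets are limited to one consonant).
Each unlicensed consonant is deleted: /z/, /ʃ/, /v/, /ʃ/, /x/.

jatawe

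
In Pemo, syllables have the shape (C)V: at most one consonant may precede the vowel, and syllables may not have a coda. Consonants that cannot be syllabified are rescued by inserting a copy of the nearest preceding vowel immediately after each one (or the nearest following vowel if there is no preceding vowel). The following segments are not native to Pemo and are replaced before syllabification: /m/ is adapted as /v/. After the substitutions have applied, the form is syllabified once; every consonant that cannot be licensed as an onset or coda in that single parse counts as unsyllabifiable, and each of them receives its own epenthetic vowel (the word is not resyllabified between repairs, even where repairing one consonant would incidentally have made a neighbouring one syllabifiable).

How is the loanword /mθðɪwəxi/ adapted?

vɪθɪðɪwəxi

Substitution: /m/ → /v/, giving /vθðɪwəxi/.
Syllabifying with onset maximization leaves /v/, /θ/ stranded (no codas are permitted; onsets are limited to one consonant).
Inserting the epenthetic vowel yields /v/ → /vɪ/, /θ/ → /θɪ/.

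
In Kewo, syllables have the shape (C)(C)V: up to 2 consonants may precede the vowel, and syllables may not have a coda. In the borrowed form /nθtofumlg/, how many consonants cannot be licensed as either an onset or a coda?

4

Syllabifying with onset maximization leaves /n/, /m/, /l/, /g/ stranded (no codas are permitted; onsets may contain at most 2 consonants).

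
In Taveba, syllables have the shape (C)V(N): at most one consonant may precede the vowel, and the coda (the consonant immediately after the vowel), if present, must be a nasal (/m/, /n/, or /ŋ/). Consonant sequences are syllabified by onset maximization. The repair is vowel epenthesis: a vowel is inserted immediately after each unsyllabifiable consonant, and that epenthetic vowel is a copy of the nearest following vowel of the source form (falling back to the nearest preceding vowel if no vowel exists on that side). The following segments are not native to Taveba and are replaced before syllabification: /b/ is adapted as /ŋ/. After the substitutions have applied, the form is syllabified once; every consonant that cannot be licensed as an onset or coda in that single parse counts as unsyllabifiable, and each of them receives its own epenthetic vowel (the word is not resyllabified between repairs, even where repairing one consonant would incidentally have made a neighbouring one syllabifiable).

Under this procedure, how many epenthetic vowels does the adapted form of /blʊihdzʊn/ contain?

3

After substitution the input is /ŋlʊihdzʊn/.
The unsyllabifiable consonants are /ŋ/, /h/, /d/; each receives one epenthetic vowel.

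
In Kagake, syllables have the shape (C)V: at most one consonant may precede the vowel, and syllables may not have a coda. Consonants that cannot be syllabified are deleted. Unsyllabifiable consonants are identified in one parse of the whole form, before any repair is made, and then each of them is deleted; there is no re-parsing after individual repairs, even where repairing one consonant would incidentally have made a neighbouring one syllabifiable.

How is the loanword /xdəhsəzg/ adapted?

dəsə

Syllabifying with onset maximization leaves /x/, /h/, /z/, /g/ stranded (no codas are permitted; onsets are limited to one consonant).
Deleting the stranded consonants removes /x/, /h/, /z/, /g/.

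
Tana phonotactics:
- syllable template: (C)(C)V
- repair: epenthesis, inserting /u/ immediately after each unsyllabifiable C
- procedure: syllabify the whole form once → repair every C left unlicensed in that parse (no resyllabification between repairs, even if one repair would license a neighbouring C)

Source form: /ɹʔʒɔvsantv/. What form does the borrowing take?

Syllabifying with onset maximization leaves /ɹ/, /n/, /t/, /v/ stranded (no codas are permitted; onsets may contain at most 2 consonants).
Epenthesis after each stranded consonant: /ɹ/ → /ɹu/, /n/ → /nu/, /t/ → /tu/, /v/ → /vu/.

ɹuʔʒɔvsanutuvu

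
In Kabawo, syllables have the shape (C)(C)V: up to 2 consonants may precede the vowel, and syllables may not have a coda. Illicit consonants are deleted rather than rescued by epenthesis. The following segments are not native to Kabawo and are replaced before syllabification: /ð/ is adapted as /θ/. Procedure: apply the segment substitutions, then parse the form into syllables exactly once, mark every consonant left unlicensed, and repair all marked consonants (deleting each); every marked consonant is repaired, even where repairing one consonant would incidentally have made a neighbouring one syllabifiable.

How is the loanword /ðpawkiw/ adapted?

Substitution: /ð/ → /θ/, giving /θpawkiw/.
The consonants /w/ cannot be parsed into a legal (C)(C)V syllable (no codas are permitted; onsets may contain at most 2 consonants).
Deletion applies to /w/.

θpawki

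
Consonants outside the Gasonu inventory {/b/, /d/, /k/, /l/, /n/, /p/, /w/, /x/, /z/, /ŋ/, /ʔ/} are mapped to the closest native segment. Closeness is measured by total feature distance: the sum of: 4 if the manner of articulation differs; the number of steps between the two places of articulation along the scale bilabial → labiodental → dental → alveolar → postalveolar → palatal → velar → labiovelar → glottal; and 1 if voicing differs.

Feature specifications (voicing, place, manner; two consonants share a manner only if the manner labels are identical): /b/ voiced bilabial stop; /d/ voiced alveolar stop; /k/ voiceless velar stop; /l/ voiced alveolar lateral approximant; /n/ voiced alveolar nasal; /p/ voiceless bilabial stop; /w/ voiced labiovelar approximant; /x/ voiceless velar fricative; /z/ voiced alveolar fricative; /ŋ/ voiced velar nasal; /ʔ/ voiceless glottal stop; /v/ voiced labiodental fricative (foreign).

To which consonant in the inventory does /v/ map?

z

/z/ is closest: same manner (fricative), place distance 2 (labiodental→alveolar), same voicing; total 2. Next closest is /b/ at distance 5.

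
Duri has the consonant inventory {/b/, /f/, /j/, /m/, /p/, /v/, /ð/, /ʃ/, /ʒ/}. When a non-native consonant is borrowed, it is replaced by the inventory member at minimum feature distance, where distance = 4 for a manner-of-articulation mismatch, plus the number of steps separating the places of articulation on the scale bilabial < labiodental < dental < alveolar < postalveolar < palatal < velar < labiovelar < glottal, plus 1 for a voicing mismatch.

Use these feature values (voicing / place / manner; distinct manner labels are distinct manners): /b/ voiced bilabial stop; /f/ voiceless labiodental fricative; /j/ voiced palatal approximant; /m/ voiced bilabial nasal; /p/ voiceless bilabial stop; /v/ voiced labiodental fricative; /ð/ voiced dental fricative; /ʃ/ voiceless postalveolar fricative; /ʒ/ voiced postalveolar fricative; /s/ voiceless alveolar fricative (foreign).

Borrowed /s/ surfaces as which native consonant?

ʃ

/ʃ/ is closest: same manner (fricative), place distance 1 (alveolar→postalveolar), same voicing; total 1. Next closest is /f/ at distance 2.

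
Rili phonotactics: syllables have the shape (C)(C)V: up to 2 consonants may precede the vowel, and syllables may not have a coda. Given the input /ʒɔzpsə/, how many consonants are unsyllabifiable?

1

Under (C)(C)V, the unsyllabifiable consonants are /z/ (no codas are permitted; onsets may contain at most 2 consonants).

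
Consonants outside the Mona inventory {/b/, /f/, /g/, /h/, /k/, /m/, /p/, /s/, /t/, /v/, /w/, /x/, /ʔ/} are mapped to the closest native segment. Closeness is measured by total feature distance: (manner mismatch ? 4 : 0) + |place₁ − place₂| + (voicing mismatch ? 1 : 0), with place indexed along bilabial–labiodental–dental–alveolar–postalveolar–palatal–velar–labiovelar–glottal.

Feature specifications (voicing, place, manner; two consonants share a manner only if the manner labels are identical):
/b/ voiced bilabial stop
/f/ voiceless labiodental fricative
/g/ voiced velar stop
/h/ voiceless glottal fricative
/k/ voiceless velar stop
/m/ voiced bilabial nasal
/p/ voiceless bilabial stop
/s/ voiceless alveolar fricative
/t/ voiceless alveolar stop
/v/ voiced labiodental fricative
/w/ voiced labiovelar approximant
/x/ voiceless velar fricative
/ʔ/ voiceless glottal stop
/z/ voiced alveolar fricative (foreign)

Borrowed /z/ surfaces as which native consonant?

/s/ is closest: same manner (fricative), place distance 0 (alveolar→alveolar), voicing differs (+1); total 1. Next closest is /v/ at distance 2.

s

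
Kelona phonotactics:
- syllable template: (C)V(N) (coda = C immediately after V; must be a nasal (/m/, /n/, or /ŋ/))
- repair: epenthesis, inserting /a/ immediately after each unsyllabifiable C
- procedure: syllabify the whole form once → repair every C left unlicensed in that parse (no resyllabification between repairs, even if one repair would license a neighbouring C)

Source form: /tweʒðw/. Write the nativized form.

taweʒaðawa

Syllabifying with onset maximization leaves /t/, /ʒ/, /ð/, /w/ stranded (only a nasal (/m/, /n/, or /ŋ/) is licensed in coda position; onsets are limited to one consonant).
Epenthesis after each stranded consonant: /t/ → /ta/, /ʒ/ → /ʒa/, /ð/ → /ða/, /w/ → /wa/.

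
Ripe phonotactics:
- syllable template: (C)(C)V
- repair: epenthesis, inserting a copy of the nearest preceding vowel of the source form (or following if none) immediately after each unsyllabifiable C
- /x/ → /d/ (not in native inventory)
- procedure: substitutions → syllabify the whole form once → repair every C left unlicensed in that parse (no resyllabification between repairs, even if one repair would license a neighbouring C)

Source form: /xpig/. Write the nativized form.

dpigi

Substitution: /x/ → /d/, giving /dpig/.
Under (C)(C)V, the unsyllabifiable consonants are /g/ (no codas are permitted; onsets may contain at most 2 consonants).
Epenthesis after each stranded consonant: /g/ → /gi/.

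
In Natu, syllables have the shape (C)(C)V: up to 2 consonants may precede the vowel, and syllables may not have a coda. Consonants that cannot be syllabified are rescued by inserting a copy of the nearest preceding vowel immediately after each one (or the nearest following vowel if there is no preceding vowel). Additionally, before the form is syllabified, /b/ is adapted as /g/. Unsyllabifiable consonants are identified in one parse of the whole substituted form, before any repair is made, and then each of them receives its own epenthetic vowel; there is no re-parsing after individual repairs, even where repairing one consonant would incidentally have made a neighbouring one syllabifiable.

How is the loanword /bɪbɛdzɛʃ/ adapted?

Substitution: /b/ → /g/, giving /gɪgɛdzɛʃ/.
Syllabifying with onset maximization leaves /ʃ/ stranded (no codas are permitted; onsets may contain at most 2 consonants).
Each unlicensed consonant becomes the onset of a new syllable: /ʃ/ → /ʃɛ/.

gɪgɛdzɛʃɛ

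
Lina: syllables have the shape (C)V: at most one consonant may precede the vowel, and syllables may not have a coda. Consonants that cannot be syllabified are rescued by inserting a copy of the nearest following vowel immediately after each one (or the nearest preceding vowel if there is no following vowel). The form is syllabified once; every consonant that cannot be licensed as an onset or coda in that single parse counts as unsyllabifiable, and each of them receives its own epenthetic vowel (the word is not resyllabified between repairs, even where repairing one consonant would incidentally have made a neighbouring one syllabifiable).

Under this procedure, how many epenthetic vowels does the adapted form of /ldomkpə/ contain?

The unsyllabifiable consonants are /l/, /m/, /k/; each receives one epenthetic vowel.

3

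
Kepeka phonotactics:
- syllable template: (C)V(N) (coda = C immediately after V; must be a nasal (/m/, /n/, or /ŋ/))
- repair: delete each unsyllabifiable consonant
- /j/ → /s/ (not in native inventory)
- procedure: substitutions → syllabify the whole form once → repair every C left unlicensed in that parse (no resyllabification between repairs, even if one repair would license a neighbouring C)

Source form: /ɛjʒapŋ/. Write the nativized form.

ɛʒa

Substitution: /j/ → /s/, giving /ɛsʒapŋ/.
Under (C)V(N), the unsyllabifiable consonants are /s/, /p/, /ŋ/ (only a nasal (/m/, /n/, or /ŋ/) is licensed in coda position; onsets are limited to one consonant).
Each unlicensed consonant is deleted: /s/, /p/, /ŋ/.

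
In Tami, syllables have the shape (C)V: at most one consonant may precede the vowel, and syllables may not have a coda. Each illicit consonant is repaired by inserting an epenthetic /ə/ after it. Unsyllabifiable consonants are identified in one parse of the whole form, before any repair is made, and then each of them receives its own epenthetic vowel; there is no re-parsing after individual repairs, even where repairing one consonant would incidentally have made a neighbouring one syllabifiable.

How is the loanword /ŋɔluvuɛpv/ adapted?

ŋɔluvuɛpəvə

Syllabifying with onset maximization leaves /p/, /v/ stranded (no codas are permitted; onsets are limited to one consonant).
Each unlicensed consonant becomes the onset of a new syllable: /p/ → /pə/, /v/ → /və/.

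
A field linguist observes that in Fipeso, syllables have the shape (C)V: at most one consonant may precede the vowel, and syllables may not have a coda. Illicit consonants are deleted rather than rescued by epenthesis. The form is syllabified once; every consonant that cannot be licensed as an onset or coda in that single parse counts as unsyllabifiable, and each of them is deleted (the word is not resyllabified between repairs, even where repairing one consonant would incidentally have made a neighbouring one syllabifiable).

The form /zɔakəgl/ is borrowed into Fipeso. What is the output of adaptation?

Under (C)V, the unsyllabifiable consonants are /g/, /l/ (no codas are permitted; onsets are limited to one consonant).
Deletion applies to /g/, /l/.

zɔakə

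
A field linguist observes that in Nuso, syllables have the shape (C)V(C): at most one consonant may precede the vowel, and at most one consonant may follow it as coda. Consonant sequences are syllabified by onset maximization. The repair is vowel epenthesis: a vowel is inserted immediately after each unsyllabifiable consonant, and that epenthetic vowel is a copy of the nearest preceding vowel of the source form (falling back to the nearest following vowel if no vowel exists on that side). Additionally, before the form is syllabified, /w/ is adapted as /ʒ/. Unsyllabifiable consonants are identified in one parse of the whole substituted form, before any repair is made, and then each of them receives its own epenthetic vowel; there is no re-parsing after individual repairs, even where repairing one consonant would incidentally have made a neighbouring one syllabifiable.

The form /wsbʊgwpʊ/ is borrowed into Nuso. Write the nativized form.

Substitution: /w/ → /ʒ/, giving /ʒsbʊgʒpʊ/.
Syllabifying with onset maximization leaves /ʒ/, /s/, /ʒ/ stranded (at most one coda consonant is licensed; onsets are limited to one consonant).
Epenthesis after each stranded consonant: /ʒ/ → /ʒʊ/, /s/ → /sʊ/, /ʒ/ → /ʒʊ/.

ʒʊsʊbʊgʒʊpʊ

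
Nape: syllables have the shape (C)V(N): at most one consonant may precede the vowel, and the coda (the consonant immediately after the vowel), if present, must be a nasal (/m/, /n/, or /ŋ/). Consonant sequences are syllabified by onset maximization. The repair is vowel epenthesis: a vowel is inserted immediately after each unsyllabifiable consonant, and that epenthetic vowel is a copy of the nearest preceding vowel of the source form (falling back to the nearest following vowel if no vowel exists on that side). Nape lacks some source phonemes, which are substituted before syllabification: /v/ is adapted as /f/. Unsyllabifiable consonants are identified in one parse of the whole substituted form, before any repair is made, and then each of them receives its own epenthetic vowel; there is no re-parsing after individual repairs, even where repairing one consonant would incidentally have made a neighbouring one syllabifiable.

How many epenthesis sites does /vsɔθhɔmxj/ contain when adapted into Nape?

After substitution the input is /fsɔθhɔmxj/.
The unsyllabifiable consonants are /f/, /θ/, /x/, /j/; each receives one epenthetic vowel.

4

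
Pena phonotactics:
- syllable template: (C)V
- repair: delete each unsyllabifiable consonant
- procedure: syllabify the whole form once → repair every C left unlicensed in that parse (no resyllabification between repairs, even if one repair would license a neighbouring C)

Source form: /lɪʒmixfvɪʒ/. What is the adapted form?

Syllabifying with onset maximization leaves /ʒ/, /x/, /f/, /ʒ/ stranded (no codas are permitted; onsets are limited to one consonant).
Each unlicensed consonant is deleted: /ʒ/, /x/, /f/, /ʒ/.

lɪmivɪ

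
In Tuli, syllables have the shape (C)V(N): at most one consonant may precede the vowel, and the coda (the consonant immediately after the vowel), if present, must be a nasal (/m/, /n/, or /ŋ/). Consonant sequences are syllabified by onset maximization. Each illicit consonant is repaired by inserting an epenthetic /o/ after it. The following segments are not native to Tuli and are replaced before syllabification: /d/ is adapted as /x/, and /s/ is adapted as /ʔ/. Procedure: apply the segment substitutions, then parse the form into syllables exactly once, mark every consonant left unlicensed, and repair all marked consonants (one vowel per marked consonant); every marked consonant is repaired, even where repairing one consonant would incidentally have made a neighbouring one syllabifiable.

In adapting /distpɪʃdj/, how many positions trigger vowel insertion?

After substitution the input is /xiʔtpɪʃxj/.
The unsyllabifiable consonants are /ʔ/, /t/, /ʃ/, /x/, /j/; each receives one epenthetic vowel.

5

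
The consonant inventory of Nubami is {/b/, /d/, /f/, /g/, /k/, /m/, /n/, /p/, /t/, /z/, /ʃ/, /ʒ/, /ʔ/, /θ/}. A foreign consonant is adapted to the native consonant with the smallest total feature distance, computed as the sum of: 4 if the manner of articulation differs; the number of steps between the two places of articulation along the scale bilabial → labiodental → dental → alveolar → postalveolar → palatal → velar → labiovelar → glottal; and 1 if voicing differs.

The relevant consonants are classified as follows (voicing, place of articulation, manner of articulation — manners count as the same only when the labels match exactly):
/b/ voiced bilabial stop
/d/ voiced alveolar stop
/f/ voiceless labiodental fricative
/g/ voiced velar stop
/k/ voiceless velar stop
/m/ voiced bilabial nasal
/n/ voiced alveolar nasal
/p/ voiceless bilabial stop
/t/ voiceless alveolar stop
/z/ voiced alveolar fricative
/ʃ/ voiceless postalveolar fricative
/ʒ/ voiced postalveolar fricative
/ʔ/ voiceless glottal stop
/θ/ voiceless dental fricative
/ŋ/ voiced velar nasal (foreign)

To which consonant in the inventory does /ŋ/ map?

n

/n/ is closest: same manner (nasal), place distance 3 (velar→alveolar), same voicing; total 3. Next closest is /g/ at distance 4.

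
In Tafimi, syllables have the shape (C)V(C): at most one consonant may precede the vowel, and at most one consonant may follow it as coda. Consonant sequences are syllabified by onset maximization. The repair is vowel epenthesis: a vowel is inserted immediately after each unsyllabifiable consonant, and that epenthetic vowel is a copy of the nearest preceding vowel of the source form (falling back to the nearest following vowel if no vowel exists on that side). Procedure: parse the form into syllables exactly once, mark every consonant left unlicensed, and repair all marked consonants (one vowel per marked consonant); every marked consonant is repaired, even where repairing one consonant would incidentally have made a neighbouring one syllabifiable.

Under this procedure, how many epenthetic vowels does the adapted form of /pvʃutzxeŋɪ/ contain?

The unsyllabifiable consonants are /p/, /v/, /z/; each receives one epenthetic vowel.

3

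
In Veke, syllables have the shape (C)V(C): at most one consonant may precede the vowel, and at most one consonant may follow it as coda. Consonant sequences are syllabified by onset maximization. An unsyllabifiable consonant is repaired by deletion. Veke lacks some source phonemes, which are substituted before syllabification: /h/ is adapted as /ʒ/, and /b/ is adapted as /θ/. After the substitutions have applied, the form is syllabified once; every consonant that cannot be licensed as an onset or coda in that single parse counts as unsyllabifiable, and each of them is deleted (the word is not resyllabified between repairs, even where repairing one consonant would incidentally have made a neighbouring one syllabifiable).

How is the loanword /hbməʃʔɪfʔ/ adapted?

məʃʔɪf

Substitution: /h/ → /ʒ/, /b/ → /θ/, giving /ʒθməʃʔɪfʔ/.
Under (C)V(C), the unsyllabifiable consonants are /ʒ/, /θ/, /ʔ/ (at most one coda consonant is licensed; onsets are limited to one consonant).
Deleting the stranded consonants removes /ʒ/, /θ/, /ʔ/.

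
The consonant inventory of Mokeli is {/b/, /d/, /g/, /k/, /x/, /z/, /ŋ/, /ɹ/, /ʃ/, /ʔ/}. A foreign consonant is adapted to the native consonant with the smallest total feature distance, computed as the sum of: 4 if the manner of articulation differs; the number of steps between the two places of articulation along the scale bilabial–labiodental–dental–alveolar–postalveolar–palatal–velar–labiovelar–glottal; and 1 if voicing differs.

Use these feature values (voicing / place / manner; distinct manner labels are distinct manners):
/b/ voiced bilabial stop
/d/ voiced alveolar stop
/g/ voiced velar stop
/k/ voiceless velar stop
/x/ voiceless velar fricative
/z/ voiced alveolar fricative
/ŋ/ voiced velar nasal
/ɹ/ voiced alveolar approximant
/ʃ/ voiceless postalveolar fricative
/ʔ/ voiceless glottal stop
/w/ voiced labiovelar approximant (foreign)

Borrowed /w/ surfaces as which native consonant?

ɹ

/ɹ/ is closest: same manner (approximant), place distance 4 (labiovelar→alveolar), same voicing; total 4. Next closest is /g/ at distance 5.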